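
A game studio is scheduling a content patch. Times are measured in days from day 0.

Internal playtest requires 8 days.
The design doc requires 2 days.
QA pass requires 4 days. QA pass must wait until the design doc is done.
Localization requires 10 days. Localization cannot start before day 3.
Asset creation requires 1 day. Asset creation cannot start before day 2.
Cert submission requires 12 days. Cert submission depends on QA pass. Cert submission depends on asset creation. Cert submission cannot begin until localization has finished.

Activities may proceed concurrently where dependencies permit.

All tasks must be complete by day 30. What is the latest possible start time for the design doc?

12

Cert submission has no dependents, so it just needs to finish by day 30. Starting by 30 − 12 = day 18 achieves that.
QA pass feeds into cert submission (must start by day 18); so QA pass must finish by day 18 and therefore start by day 14.
Since QA pass (must start by day 14) depends on it, the design doc must finish by day 14. Backing off its 2-day duration gives a latest start of day 12.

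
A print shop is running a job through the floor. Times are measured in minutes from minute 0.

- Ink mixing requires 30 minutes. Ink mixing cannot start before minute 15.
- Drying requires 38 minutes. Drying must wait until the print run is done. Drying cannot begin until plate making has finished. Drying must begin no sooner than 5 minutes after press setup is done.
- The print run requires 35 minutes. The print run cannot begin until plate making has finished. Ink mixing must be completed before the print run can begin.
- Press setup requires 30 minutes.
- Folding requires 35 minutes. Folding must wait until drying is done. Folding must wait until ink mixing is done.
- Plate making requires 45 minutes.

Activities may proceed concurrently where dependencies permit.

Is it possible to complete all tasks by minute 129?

Press setup has no prerequisites, so it starts at minute 0 and finishes at minute 30.
Ink mixing cannot begin until its own release at minute 15. It runs from minute 15 to 15 + 30 = minute 45.
Nothing blocks plate making, so it runs from minute 0 to minute 45.
The print run needs all of plate making (finishes minute 45); ink mixing (finishes minute 45). That puts its earliest start at minute 45; it finishes at 45 + 35 = minute 80.
For drying: the print run (finishes minute 80); plate making (finishes minute 45); press setup (finishes minute 30, plus 5-minute gap → minute 35). Taking the maximum gives a start of minute 80, and it finishes at 80 + 38 = minute 118.
Folding has to wait for drying (finishes minute 118); ink mixing (finishes minute 45). The latest of these is minute 118, so folding runs minute 118 to 118 + 35 = minute 153.
The earliest everything can be done is minute 153, which is after the deadline of 129, so it is not possible.

No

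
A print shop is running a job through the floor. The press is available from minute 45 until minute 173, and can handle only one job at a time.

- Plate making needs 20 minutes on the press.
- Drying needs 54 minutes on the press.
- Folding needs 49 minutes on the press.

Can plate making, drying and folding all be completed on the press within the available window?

The press window is 173 − 45 = 128 minutes.
Running back to back, the jobs need 20 + 54 + 49 = 123 minutes on the press.
Since 123 ≤ 128, they fit within the window.

Yes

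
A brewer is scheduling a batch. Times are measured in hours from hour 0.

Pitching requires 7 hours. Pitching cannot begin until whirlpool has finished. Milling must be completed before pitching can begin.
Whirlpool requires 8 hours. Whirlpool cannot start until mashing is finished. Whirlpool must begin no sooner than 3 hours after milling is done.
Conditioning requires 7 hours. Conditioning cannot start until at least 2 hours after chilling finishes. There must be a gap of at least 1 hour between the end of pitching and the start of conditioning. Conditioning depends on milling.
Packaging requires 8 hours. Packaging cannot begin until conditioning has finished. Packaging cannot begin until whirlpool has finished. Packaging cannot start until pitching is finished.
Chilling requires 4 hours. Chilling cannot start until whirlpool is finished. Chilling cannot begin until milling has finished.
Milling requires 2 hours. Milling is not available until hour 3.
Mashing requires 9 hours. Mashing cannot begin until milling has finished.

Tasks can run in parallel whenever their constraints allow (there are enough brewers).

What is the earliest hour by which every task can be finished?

45

After its own release at hour 3, milling can start at hour 3 and finishes at hour 5.
After milling (finishes hour 5), mashing can start at hour 5 and finishes at hour 14.
Whirlpool cannot start until mashing (finishes hour 14); milling (finishes hour 5, plus 3-hour gap → hour 8). The controlling bound is hour 14, so whirlpool finishes at 14 + 8 = hour 22.
Pitching has to wait for whirlpool (finishes hour 22); milling (finishes hour 5). The latest of these is hour 22, so pitching runs hour 22 to 22 + 7 = hour 29.
Chilling has to wait for whirlpool (finishes hour 22); milling (finishes hour 5). The latest of these is hour 22, so chilling runs hour 22 to 22 + 4 = hour 26.
For conditioning: chilling (finishes hour 26, plus 2-hour gap → hour 28); pitching (finishes hour 29, plus 1-hour gap → hour 30); milling (finishes hour 5). Taking the maximum gives a start of hour 30, and it finishes at 30 + 7 = hour 37.
Packaging has to wait for conditioning (finishes hour 37); whirlpool (finishes hour 22); pitching (finishes hour 29). The latest of these is hour 37, so packaging runs hour 37 to 37 + 8 = hour 45.
All tasks are finished once the last one completes. Finish times: Milling at 5, Mashing at 14, Whirlpool at 22, Chilling at 26, Pitching at 29, Conditioning at 37, Packaging at 45. The latest is hour 45.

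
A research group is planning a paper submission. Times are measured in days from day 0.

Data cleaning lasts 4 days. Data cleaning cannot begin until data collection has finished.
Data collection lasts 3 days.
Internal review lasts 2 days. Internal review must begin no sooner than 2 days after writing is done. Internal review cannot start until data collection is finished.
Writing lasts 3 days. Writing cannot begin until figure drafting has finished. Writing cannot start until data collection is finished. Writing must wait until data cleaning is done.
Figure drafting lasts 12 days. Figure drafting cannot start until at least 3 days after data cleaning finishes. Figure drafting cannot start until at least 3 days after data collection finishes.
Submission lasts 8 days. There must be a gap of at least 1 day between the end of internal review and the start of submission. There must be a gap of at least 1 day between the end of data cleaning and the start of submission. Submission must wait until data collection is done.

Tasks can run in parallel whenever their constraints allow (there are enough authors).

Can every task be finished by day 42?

Nothing blocks data collection, so it runs from day 0 to day 3.
After data collection (finishes day 3), data cleaning can start at day 3 and finishes at day 7.
Figure drafting cannot start until data cleaning (finishes day 7, plus 3-day gap → day 10); data collection (finishes day 3, plus 3-day gap → day 6). The controlling bound is day 10, so figure drafting finishes at 10 + 12 = day 22.
Writing has to wait for figure drafting (finishes day 22); data collection (finishes day 3); data cleaning (finishes day 7). The latest of these is day 22, so writing runs day 22 to 22 + 3 = day 25.
Internal review needs all of writing (finishes day 25, plus 2-day gap → day 27); data collection (finishes day 3). That puts its earliest start at day 27; it finishes at 27 + 2 = day 29.
Submission cannot start until internal review (finishes day 29, plus 1-day gap → day 30); data cleaning (finishes day 7, plus 1-day gap → day 8); data collection (finishes day 3). The controlling bound is day 30, so submission finishes at 30 + 8 = day 38.
Every task is finished by day 38, which is no later than the deadline of 42, so the schedule is feasible.

Yes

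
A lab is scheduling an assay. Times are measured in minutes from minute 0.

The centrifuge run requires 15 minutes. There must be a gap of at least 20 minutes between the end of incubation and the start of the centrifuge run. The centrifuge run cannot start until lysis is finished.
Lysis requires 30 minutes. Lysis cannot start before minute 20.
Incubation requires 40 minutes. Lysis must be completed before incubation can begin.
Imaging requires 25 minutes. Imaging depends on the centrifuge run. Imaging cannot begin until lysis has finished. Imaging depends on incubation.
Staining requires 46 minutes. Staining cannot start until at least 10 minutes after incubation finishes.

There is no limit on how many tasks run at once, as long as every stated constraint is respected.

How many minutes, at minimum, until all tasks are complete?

Lysis cannot begin until its own release at minute 20. It runs from minute 20 to 20 + 30 = minute 50.
Incubation waits on lysis (finishes minute 50), so it starts at minute 50 and finishes at 50 + 40 = minute 90.
Staining cannot begin until incubation (finishes minute 90, plus 10-minute gap → minute 100). It runs from minute 100 to 100 + 46 = minute 146.
The centrifuge run cannot start until incubation (finishes minute 90, plus 20-minute gap → minute 110); lysis (finishes minute 50). The controlling bound is minute 110, so the centrifuge run finishes at 110 + 15 = minute 125.
For imaging: the centrifuge run (finishes minute 125); lysis (finishes minute 50); incubation (finishes minute 90). Taking the maximum gives a start of minute 125, and it finishes at 125 + 25 = minute 150.
All tasks are finished once the last one completes. Finish times: Lysis at 50, Incubation at 90, The centrifuge run at 125, Staining at 146, Imaging at 150. The latest is minute 150.

150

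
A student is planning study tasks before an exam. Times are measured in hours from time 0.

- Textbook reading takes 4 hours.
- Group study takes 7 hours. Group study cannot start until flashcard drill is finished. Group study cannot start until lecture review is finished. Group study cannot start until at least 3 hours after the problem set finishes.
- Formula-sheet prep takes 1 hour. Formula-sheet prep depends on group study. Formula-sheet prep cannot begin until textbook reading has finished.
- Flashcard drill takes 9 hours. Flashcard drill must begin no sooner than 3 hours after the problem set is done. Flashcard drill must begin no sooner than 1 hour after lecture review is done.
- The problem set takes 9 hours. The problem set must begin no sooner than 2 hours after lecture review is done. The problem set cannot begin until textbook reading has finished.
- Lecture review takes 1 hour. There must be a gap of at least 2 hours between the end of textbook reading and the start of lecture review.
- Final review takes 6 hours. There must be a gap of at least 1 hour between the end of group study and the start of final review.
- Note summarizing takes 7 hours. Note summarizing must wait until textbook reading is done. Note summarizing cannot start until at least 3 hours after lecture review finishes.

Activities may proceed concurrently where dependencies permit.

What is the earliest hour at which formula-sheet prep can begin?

Textbook reading can start immediately at hour 0; it finishes at hour 4.
Lecture review cannot begin until textbook reading (finishes hour 4, plus 2-hour gap → hour 6). It runs from hour 6 to 6 + 1 = hour 7.
The problem set needs all of lecture review (finishes hour 7, plus 2-hour gap → hour 9); textbook reading (finishes hour 4). That puts its earliest start at hour 9; it finishes at 9 + 9 = hour 18.
Flashcard drill has to wait for the problem set (finishes hour 18, plus 3-hour gap → hour 21); lecture review (finishes hour 7, plus 1-hour gap → hour 8). The latest of these is hour 21, so flashcard drill runs hour 21 to 21 + 9 = hour 30.
Group study has to wait for flashcard drill (finishes hour 30); lecture review (finishes hour 7); the problem set (finishes hour 18, plus 3-hour gap → hour 21). The latest of these is hour 30, so group study runs hour 30 to 30 + 7 = hour 37.
Formula-sheet prep waits on group study (finishes hour 37); textbook reading (finishes hour 4). The latest of these is hour 37, which is the earliest formula-sheet prep can start.

37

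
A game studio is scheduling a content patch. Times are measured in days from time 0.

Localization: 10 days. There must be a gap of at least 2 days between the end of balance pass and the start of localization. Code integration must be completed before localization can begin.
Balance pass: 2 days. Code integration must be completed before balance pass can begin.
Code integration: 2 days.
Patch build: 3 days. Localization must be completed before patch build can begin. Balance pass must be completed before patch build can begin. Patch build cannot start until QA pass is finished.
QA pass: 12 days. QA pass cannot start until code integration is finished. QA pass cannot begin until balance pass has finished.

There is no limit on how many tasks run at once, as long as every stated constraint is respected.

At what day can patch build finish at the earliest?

Nothing blocks code integration, so it runs from day 0 to day 2.
Balance pass waits on code integration (finishes day 2), so it starts at day 2 and finishes at 2 + 2 = day 4.
QA pass needs all of code integration (finishes day 2); balance pass (finishes day 4). That puts its earliest start at day 4; it finishes at 4 + 12 = day 16.
Localization cannot start until balance pass (finishes day 4, plus 2-day gap → day 6); code integration (finishes day 2). The controlling bound is day 6, so localization finishes at 6 + 10 = day 16.
Patch build needs all of localization (finishes day 16); balance pass (finishes day 4); QA pass (finishes day 16). That puts its earliest start at day 16; it finishes at 16 + 3 = day 19.

19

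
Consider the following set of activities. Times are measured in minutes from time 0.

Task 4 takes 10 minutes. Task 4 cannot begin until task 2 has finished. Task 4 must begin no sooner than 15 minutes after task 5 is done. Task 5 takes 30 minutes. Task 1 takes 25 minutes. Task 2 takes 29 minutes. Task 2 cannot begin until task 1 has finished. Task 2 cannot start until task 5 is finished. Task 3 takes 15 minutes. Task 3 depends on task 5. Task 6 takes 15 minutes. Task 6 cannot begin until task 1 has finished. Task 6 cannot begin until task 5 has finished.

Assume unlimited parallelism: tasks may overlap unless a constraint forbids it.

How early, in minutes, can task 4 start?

59

Nothing blocks task 5, so it runs from minute 0 to minute 30.
Task 1 can start immediately at minute 0; it finishes at minute 25.
Task 2 has to wait for task 1 (finishes minute 25); task 5 (finishes minute 30). The latest of these is minute 30, so task 2 runs minute 30 to 30 + 29 = minute 59.
Task 4 waits on task 2 (finishes minute 59); task 5 (finishes minute 30, plus 15-minute gap → minute 45). The latest of these is minute 59, which is the earliest task 4 can start.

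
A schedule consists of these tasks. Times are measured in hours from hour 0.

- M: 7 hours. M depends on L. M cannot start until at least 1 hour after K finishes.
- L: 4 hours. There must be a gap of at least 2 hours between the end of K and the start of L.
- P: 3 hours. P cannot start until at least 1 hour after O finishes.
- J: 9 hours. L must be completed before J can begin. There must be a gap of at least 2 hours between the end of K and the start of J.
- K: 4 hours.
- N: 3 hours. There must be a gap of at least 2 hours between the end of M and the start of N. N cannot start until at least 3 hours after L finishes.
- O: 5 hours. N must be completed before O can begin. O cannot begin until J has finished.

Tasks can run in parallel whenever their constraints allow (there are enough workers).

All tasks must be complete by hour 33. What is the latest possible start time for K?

2

P must finish by hour 33; it takes 3 hours, so it must start by 33 − 3 = hour 30.
Since P (must start by hour 30, minus 1-hour gap → hour 29) depends on it, O must finish by hour 29. Backing off its 5-hour duration gives a latest start of hour 24.
J has to be done before O (must start by hour 24). That means finishing by hour 24, i.e. starting by 24 − 9 = hour 15.
N feeds into O (must start by hour 24); so N must finish by hour 24 and therefore start by hour 21.
Since N (must start by hour 21, minus 2-hour gap → hour 19) depends on it, M must finish by hour 19. Backing off its 7-hour duration gives a latest start of hour 12.
For L: J (must start by hour 15); M (must start by hour 12); N (must start by hour 21, minus 3-hour gap → hour 18). The most restrictive is hour 12; with a 4-hour duration, L must start by hour 8.
K has several dependents: J (must start by hour 15, minus 2-hour gap → hour 13); L (must start by hour 8, minus 2-hour gap → hour 6); M (must start by hour 12, minus 1-hour gap → hour 11). The earliest of those limits is hour 6, so K must start by 6 − 4 = hour 2.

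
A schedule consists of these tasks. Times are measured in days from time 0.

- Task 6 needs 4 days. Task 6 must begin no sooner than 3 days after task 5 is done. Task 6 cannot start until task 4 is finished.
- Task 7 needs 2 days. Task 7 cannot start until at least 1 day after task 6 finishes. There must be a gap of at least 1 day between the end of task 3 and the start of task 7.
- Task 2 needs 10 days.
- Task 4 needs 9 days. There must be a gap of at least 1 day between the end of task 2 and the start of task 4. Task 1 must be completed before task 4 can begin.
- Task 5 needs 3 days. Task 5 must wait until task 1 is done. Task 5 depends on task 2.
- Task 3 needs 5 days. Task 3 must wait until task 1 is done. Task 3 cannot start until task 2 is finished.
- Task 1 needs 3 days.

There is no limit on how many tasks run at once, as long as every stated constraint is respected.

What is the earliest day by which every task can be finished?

Nothing blocks task 2, so it runs from day 0 to day 10.
Task 1 can start immediately at day 0; it finishes at day 3.
Task 5 needs all of task 1 (finishes day 3); task 2 (finishes day 10). That puts its earliest start at day 10; it finishes at 10 + 3 = day 13.
Task 4 has to wait for task 2 (finishes day 10, plus 1-day gap → day 11); task 1 (finishes day 3). The latest of these is day 11, so task 4 runs day 11 to 11 + 9 = day 20.
Task 6 needs all of task 5 (finishes day 13, plus 3-day gap → day 16); task 4 (finishes day 20). That puts its earliest start at day 20; it finishes at 20 + 4 = day 24.
Task 3 has to wait for task 1 (finishes day 3); task 2 (finishes day 10). The latest of these is day 10, so task 3 runs day 10 to 10 + 5 = day 15.
Task 7 cannot start until task 6 (finishes day 24, plus 1-day gap → day 25); task 3 (finishes day 15, plus 1-day gap → day 16). The controlling bound is day 25, so task 7 finishes at 25 + 2 = day 27.
All tasks are finished once the last one completes. Finish times: Task 1 at 3, Task 2 at 10, Task 3 at 15, Task 4 at 20, Task 5 at 13, Task 6 at 24, Task 7 at 27. The latest is day 27.

27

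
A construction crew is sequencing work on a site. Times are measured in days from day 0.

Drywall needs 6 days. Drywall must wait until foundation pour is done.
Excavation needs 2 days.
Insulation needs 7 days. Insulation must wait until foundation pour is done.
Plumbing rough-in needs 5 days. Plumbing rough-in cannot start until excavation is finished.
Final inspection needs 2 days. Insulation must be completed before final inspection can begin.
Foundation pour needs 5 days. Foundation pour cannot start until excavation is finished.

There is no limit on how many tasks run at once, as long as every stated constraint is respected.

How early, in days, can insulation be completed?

Nothing blocks excavation, so it runs from day 0 to day 2.
Foundation pour cannot begin until excavation (finishes day 2). It runs from day 2 to 2 + 5 = day 7.
Insulation cannot begin until foundation pour (finishes day 7). It runs from day 7 to 7 + 7 = day 14.

14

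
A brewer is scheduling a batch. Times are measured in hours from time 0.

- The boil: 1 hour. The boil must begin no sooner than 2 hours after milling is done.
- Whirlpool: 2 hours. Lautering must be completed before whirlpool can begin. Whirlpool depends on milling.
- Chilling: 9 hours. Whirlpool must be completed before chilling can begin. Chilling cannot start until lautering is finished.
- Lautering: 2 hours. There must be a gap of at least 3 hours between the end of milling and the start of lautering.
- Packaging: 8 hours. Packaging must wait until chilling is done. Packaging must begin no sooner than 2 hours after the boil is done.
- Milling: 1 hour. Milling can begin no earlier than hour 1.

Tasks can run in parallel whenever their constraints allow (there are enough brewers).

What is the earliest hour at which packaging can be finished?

Milling waits on its own release at hour 1, so it starts at hour 1 and finishes at 1 + 1 = hour 2.
After milling (finishes hour 2, plus 2-hour gap → hour 4), the boil can start at hour 4 and finishes at hour 5.
After milling (finishes hour 2, plus 3-hour gap → hour 5), lautering can start at hour 5 and finishes at hour 7.
Whirlpool needs all of lautering (finishes hour 7); milling (finishes hour 2). That puts its earliest start at hour 7; it finishes at 7 + 2 = hour 9.
For chilling: whirlpool (finishes hour 9); lautering (finishes hour 7). Taking the maximum gives a start of hour 9, and it finishes at 9 + 9 = hour 18.
Packaging cannot start until chilling (finishes hour 18); the boil (finishes hour 5, plus 2-hour gap → hour 7). The controlling bound is hour 18, so packaging finishes at 18 + 8 = hour 26.

26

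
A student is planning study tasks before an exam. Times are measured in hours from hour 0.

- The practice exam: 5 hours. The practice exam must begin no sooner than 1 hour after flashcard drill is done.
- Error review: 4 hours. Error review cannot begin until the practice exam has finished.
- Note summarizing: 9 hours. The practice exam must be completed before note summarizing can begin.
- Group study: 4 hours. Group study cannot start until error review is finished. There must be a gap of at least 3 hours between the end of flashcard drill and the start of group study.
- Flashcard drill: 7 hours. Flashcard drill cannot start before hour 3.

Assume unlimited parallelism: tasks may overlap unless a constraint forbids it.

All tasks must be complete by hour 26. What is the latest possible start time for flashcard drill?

4

Group study has no dependents, so it just needs to finish by hour 26. Starting by 26 − 4 = hour 22 achieves that.
Error review feeds into group study (must start by hour 22); so error review must finish by hour 22 and therefore start by hour 18.
Note summarizing has no dependents, so it just needs to finish by hour 26. Starting by 26 − 9 = hour 17 achieves that.
For the practice exam: error review (must start by hour 18); note summarizing (must start by hour 17). The most restrictive is hour 17; with a 5-hour duration, the practice exam must start by hour 12.
Flashcard drill feeds the practice exam (must start by hour 12, minus 1-hour gap → hour 11); group study (must start by hour 22, minus 3-hour gap → hour 19). Taking the minimum, flashcard drill must finish by hour 11 and start by 11 − 7 = hour 4.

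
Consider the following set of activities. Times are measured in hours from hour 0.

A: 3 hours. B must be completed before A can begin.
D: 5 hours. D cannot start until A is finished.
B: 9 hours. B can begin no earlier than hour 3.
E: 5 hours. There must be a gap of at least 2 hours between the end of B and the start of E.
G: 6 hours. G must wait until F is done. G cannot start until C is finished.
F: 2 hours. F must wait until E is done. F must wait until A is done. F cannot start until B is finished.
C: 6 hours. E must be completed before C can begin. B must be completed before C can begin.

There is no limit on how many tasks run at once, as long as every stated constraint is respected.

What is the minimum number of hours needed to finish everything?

B cannot begin until its own release at hour 3. It runs from hour 3 to 3 + 9 = hour 12.
E waits on B (finishes hour 12, plus 2-hour gap → hour 14), so it starts at hour 14 and finishes at 14 + 5 = hour 19.
C cannot start until E (finishes hour 19); B (finishes hour 12). The controlling bound is hour 19, so C finishes at 19 + 6 = hour 25.
A cannot begin until B (finishes hour 12). It runs from hour 12 to 12 + 3 = hour 15.
F needs all of E (finishes hour 19); A (finishes hour 15); B (finishes hour 12). That puts its earliest start at hour 19; it finishes at 19 + 2 = hour 21.
G cannot start until F (finishes hour 21); C (finishes hour 25). The controlling bound is hour 25, so G finishes at 25 + 6 = hour 31.
D waits on A (finishes hour 15), so it starts at hour 15 and finishes at 15 + 5 = hour 20.
All tasks are finished once the last one completes. Finish times: A at 15, B at 12, C at 25, D at 20, E at 19, F at 21, G at 31. The latest is hour 31.

31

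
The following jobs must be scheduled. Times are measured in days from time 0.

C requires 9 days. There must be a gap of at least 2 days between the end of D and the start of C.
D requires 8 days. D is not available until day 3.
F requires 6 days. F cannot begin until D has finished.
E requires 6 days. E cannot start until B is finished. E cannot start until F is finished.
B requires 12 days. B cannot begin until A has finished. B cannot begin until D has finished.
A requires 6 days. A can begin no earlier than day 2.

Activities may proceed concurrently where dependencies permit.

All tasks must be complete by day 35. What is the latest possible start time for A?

11

Nothing follows E; the deadline of day 35 is its only limit. It must start by 35 − 6 = day 29.
B has to be done before E (must start by day 29). That means finishing by day 29, i.e. starting by 29 − 12 = day 17.
A has to be done before B (must start by day 17). That means finishing by day 17, i.e. starting by 17 − 6 = day 11.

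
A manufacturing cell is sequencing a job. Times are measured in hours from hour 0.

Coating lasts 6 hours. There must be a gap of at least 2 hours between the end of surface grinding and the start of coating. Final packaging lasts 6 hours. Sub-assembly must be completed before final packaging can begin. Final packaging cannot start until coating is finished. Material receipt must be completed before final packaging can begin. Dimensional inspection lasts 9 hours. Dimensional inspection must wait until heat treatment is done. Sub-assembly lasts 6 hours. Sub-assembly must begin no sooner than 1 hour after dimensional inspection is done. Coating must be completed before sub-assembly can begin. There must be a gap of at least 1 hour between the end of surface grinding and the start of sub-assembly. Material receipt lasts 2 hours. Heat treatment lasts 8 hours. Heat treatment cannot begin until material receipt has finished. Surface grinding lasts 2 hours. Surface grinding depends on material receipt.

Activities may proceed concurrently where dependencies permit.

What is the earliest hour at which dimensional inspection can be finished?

19

Material receipt can start immediately at hour 0; it finishes at hour 2.
Heat treatment cannot begin until material receipt (finishes hour 2). It runs from hour 2 to 2 + 8 = hour 10.
After heat treatment (finishes hour 10), dimensional inspection can start at hour 10 and finishes at hour 19.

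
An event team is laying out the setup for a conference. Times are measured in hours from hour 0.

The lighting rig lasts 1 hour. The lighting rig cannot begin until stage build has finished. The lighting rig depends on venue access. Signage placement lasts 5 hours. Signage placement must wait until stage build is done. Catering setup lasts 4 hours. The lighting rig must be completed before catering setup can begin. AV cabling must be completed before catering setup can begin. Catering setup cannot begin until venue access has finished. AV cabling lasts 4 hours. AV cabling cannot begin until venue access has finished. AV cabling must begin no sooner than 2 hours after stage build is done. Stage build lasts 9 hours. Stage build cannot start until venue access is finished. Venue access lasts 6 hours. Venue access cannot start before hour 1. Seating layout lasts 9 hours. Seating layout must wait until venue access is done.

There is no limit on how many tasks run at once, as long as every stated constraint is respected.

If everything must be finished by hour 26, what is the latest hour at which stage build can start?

To finish by hour 26, catering setup (duration 4) must start no later than hour 22.
The lighting rig has to be done before catering setup (must start by hour 22). That means finishing by hour 22, i.e. starting by 22 − 1 = hour 21.
AV cabling must finish before catering setup (must start by hour 22). With a 4-hour duration, AV cabling must start by 22 − 4 = hour 18.
To finish by hour 26, signage placement (duration 5) must start no later than hour 21.
For stage build: the lighting rig (must start by hour 21); AV cabling (must start by hour 18, minus 2-hour gap → hour 16); signage placement (must start by hour 21). The most restrictive is hour 16; with a 9-hour duration, stage build must start by hour 7.

7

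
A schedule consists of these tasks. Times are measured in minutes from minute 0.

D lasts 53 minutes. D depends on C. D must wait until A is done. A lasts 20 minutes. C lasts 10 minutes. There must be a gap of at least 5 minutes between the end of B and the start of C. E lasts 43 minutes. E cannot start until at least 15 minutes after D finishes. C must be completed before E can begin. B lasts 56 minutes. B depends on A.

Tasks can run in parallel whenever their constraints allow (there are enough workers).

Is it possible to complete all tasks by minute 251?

Yes

A has no prerequisites, so it starts at minute 0 and finishes at minute 20.
B cannot begin until A (finishes minute 20). It runs from minute 20 to 20 + 56 = minute 76.
C waits on B (finishes minute 76, plus 5-minute gap → minute 81), so it starts at minute 81 and finishes at 81 + 10 = minute 91.
D needs all of C (finishes minute 91); A (finishes minute 20). That puts its earliest start at minute 91; it finishes at 91 + 53 = minute 144.
E cannot start until D (finishes minute 144, plus 15-minute gap → minute 159); C (finishes minute 91). The controlling bound is minute 159, so E finishes at 159 + 43 = minute 202.
Every task is finished by minute 202, which is no later than the deadline of 251, so the schedule is feasible.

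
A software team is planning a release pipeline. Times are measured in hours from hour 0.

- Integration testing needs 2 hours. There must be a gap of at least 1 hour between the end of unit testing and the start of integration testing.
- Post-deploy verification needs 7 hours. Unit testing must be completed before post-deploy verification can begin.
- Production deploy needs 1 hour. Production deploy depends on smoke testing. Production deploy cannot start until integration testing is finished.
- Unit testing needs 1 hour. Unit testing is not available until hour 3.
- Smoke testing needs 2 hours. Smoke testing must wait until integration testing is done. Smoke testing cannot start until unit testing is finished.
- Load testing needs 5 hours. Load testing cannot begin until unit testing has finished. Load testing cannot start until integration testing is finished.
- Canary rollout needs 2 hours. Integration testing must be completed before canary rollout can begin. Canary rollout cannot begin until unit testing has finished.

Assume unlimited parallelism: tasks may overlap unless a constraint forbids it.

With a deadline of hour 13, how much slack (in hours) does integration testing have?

1

After its own release at hour 3, unit testing can start at hour 3 and finishes at hour 4.
Integration testing cannot begin until unit testing (finishes hour 4, plus 1-hour gap → hour 5). It runs from hour 5 to 5 + 2 = hour 7.

Working backward from the deadline:
Nothing follows production deploy; the deadline of hour 13 is its only limit. It must start by 13 − 1 = hour 12.
Smoke testing must finish before production deploy (must start by hour 12). With a 2-hour duration, smoke testing must start by 12 − 2 = hour 10.
Canary rollout must finish by hour 13; it takes 2 hours, so it must start by 13 − 2 = hour 11.
Load testing has no dependents, so it just needs to finish by hour 13. Starting by 13 − 5 = hour 8 achieves that.
Integration testing has several dependents: smoke testing (must start by hour 10); canary rollout (must start by hour 11); load testing (must start by hour 8); production deploy (must start by hour 12). The earliest of those limits is hour 8, so integration testing must start by 8 − 2 = hour 6.
So integration testing can start as early as hour 5 and as late as hour 6, giving 6 − 5 = 1 hour of slack.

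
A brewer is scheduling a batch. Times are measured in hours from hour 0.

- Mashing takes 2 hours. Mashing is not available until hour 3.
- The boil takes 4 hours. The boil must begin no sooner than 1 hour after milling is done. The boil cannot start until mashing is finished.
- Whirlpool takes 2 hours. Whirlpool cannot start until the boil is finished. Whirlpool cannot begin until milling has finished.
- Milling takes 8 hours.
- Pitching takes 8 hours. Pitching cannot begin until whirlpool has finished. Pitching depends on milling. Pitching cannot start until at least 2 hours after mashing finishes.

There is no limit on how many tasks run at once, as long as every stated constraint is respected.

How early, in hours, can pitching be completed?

Mashing waits on its own release at hour 3, so it starts at hour 3 and finishes at 3 + 2 = hour 5.
Milling can start immediately at hour 0; it finishes at hour 8.
The boil has to wait for milling (finishes hour 8, plus 1-hour gap → hour 9); mashing (finishes hour 5). The latest of these is hour 9, so the boil runs hour 9 to 9 + 4 = hour 13.
Whirlpool needs all of the boil (finishes hour 13); milling (finishes hour 8). That puts its earliest start at hour 13; it finishes at 13 + 2 = hour 15.
For pitching: whirlpool (finishes hour 15); milling (finishes hour 8); mashing (finishes hour 5, plus 2-hour gap → hour 7). Taking the maximum gives a start of hour 15, and it finishes at 15 + 8 = hour 23.

23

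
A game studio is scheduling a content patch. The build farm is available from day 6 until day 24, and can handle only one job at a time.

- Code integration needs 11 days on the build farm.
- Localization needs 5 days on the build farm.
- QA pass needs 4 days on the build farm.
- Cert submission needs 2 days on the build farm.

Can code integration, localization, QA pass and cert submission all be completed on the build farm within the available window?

The build farm window is 24 − 6 = 18 days.
Running back to back, the jobs need 11 + 5 + 4 + 2 = 22 days on the build farm.
Since 22 > 18, they cannot all fit.

No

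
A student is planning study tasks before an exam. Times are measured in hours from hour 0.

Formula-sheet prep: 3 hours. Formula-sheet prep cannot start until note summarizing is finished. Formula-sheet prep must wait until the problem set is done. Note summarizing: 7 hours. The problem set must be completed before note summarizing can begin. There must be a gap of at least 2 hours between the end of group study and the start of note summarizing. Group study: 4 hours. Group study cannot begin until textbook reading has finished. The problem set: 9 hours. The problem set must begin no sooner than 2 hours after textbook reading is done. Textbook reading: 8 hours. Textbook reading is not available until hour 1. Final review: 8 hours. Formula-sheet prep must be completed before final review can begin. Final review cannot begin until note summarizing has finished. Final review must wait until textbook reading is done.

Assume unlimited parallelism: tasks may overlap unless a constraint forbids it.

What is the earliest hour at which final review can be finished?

38

After its own release at hour 1, textbook reading can start at hour 1 and finishes at hour 9.
After textbook reading (finishes hour 9), group study can start at hour 9 and finishes at hour 13.
The problem set cannot begin until textbook reading (finishes hour 9, plus 2-hour gap → hour 11). It runs from hour 11 to 11 + 9 = hour 20.
Note summarizing needs all of the problem set (finishes hour 20); group study (finishes hour 13, plus 2-hour gap → hour 15). That puts its earliest start at hour 20; it finishes at 20 + 7 = hour 27.
Formula-sheet prep needs all of note summarizing (finishes hour 27); the problem set (finishes hour 20). That puts its earliest start at hour 27; it finishes at 27 + 3 = hour 30.
Final review has to wait for formula-sheet prep (finishes hour 30); note summarizing (finishes hour 27); textbook reading (finishes hour 9). The latest of these is hour 30, so final review runs hour 30 to 30 + 8 = hour 38.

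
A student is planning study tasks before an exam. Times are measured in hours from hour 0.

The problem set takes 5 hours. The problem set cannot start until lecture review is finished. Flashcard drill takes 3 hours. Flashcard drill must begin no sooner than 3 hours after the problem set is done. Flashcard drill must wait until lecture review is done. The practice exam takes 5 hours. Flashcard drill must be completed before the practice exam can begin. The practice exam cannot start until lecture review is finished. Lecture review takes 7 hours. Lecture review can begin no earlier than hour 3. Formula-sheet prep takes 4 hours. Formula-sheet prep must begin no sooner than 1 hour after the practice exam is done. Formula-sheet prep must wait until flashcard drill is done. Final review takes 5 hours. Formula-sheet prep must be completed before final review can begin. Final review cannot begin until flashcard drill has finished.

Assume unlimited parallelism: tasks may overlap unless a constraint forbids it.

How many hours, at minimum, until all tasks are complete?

Lecture review waits on its own release at hour 3, so it starts at hour 3 and finishes at 3 + 7 = hour 10.
The problem set cannot begin until lecture review (finishes hour 10). It runs from hour 10 to 10 + 5 = hour 15.
Flashcard drill needs all of the problem set (finishes hour 15, plus 3-hour gap → hour 18); lecture review (finishes hour 10). That puts its earliest start at hour 18; it finishes at 18 + 3 = hour 21.
The practice exam needs all of flashcard drill (finishes hour 21); lecture review (finishes hour 10). That puts its earliest start at hour 21; it finishes at 21 + 5 = hour 26.
Formula-sheet prep needs all of the practice exam (finishes hour 26, plus 1-hour gap → hour 27); flashcard drill (finishes hour 21). That puts its earliest start at hour 27; it finishes at 27 + 4 = hour 31.
Final review has to wait for formula-sheet prep (finishes hour 31); flashcard drill (finishes hour 21). The latest of these is hour 31, so final review runs hour 31 to 31 + 5 = hour 36.
All tasks are finished once the last one completes. Finish times: Lecture review at 10, The problem set at 15, Flashcard drill at 21, The practice exam at 26, Formula-sheet prep at 31, Final review at 36. The latest is hour 36.

36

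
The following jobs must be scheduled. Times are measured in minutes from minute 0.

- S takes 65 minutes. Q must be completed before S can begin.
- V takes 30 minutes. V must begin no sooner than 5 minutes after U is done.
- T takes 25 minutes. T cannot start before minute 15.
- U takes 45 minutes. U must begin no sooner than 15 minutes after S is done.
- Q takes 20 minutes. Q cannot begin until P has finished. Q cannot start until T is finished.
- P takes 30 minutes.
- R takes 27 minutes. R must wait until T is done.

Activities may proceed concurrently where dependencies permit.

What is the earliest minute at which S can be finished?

125

T waits on its own release at minute 15, so it starts at minute 15 and finishes at 15 + 25 = minute 40.
P can start immediately at minute 0; it finishes at minute 30.
Q has to wait for P (finishes minute 30); T (finishes minute 40). The latest of these is minute 40, so Q runs minute 40 to 40 + 20 = minute 60.
After Q (finishes minute 60), S can start at minute 60 and finishes at minute 125.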